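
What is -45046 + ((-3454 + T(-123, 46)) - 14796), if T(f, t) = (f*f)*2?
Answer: -33038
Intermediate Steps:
T(f, t) = 2*f**2 (T(f, t) = f**2*2 = 2*f**2)
-45046 + ((-3454 + T(-123, 46)) - 14796) = -45046 + ((-3454 + 2*(-123)**2) - 14796) = -45046 + ((-3454 + 2*15129) - 14796) = -45046 + ((-3454 + 30258) - 14796) = -45046 + (26804 - 14796) = -45046 + 12008 = -33038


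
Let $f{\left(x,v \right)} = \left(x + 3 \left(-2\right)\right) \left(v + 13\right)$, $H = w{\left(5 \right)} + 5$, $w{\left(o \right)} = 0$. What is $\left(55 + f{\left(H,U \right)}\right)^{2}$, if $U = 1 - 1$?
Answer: $1764$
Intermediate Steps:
$U = 0$ ($U = 1 - 1 = 0$)
$H = 5$ ($H = 0 + 5 = 5$)
$f{\left(x,v \right)} = \left(-6 + x\right) \left(13 + v\right)$ ($f{\left(x,v \right)} = \left(x - 6\right) \left(13 + v\right) = \left(-6 + x\right) \left(13 + v\right)$)
$\left(55 + f{\left(H,U \right)}\right)^{2} = \left(55 + \left(-78 - 0 + 13 \cdot 5 + 0 \cdot 5\right)\right)^{2} = \left(55 + \left(-78 + 0 + 65 + 0\right)\right)^{2} = \left(55 - 13\right)^{2} = 42^{2} = 1764$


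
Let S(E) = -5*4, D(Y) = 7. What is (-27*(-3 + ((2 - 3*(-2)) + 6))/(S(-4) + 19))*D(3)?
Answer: 2079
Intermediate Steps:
S(E) = -20
(-27*(-3 + ((2 - 3*(-2)) + 6))/(S(-4) + 19))*D(3) = -27*(-3 + ((2 - 3*(-2)) + 6))/(-20 + 19)*7 = -27*(-3 + ((2 + 6) + 6))/(-1)*7 = -27*(-3 + (8 + 6))*(-1)*7 = -27*(-3 + 14)*(-1)*7 = -297*(-1)*7 = -27*(-11)*7 = 297*7 = 2079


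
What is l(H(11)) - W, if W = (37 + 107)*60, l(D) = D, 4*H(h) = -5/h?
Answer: -380165/44 ≈ -8640.1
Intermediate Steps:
H(h) = -5/(4*h) (H(h) = (-5/h)/4 = -5/(4*h))
W = 8640 (W = 144*60 = 8640)
l(H(11)) - W = -5/4/11 - 1*8640 = -5/4*1/11 - 8640 = -5/44 - 8640 = -380165/44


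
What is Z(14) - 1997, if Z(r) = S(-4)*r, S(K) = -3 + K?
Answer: -2095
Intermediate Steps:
Z(r) = -7*r (Z(r) = (-3 - 4)*r = -7*r)
Z(14) - 1997 = -7*14 - 1997 = -98 - 1997 = -2095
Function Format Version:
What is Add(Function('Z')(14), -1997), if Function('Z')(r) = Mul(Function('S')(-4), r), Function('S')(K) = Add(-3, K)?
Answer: -2095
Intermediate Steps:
Function('Z')(r) = Mul(-7, r) (Function('Z')(r) = Mul(Add(-3, -4), r) = Mul(-7, r))
Add(Function('Z')(14), -1997) = Add(Mul(-7, 14), -1997) = Add(-98, -1997) = -2095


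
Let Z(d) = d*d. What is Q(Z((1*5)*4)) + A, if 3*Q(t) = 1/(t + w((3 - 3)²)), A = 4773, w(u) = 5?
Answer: 5799196/1215 ≈ 4773.0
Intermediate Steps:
Z(d) = d²
Q(t) = 1/(3*(5 + t)) (Q(t) = 1/(3*(t + 5)) = 1/(3*(5 + t)))
Q(Z((1*5)*4)) + A = 1/(3*(5 + ((1*5)*4)²)) + 4773 = 1/(3*(5 + (5*4)²)) + 4773 = 1/(3*(5 + 20²)) + 4773 = 1/(3*(5 + 400)) + 4773 = (⅓)/405 + 4773 = (⅓)*(1/405) + 4773 = 1/1215 + 4773 = 5799196/1215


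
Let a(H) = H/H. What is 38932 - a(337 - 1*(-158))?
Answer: 38931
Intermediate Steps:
a(H) = 1
38932 - a(337 - 1*(-158)) = 38932 - 1*1 = 38932 - 1 = 38931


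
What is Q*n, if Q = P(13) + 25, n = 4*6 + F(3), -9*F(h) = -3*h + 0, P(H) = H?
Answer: 950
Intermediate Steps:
F(h) = h/3 (F(h) = -(-3*h + 0)/9 = -(-1)*h/3 = h/3)
n = 25 (n = 4*6 + (⅓)*3 = 24 + 1 = 25)
Q = 38 (Q = 13 + 25 = 38)
Q*n = 38*25 = 950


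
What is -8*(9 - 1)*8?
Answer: -512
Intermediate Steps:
-8*(9 - 1)*8 = -8*8*8 = -64*8 = -512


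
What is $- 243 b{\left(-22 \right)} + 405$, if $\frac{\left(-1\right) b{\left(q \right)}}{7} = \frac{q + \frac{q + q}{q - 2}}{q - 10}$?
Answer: $\frac{94527}{64} \approx 1477.0$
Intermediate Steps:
$b{\left(q \right)} = - \frac{7 \left(q + \frac{2 q}{-2 + q}\right)}{-10 + q}$ ($b{\left(q \right)} = - 7 \frac{q + \frac{q + q}{q - 2}}{q - 10} = - 7 \frac{q + \frac{2 q}{-2 + q}}{-10 + q} = - \frac{7 \left(q + \frac{2 q}{-2 + q}\right)}{-10 + q}$)
$- 243 b{\left(-22 \right)} + 405 = - 243 \left(- \frac{7 \left(-22\right)^{2}}{20 + \left(-22\right)^{2} - -264}\right) + 405 = - 243 \left(\left(-7\right) 484 \frac{1}{20 + 484 + 264}\right) + 405 = - 243 \left(\left(-7\right) 484 \cdot \frac{1}{768}\right) + 405 = \left(-243\right) \left(- \frac{847}{192}\right) + 405 = \frac{68607}{64} + 405 = \frac{94527}{64}$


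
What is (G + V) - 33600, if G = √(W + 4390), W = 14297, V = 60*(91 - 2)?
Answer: -28260 + √18687 ≈ -28123.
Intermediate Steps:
V = 5340 (V = 60*89 = 5340)
G = √18687 (G = √(14297 + 4390) = √18687 ≈ 136.70)
(G + V) - 33600 = (√18687 + 5340) - 33600 = (5340 + √18687) - 33600 = -28260 + √18687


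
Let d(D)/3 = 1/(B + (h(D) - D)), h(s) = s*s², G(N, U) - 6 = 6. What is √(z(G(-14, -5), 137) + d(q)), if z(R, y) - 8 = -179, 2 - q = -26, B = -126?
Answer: I*√9027896010/7266 ≈ 13.077*I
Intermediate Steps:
G(N, U) = 12 (G(N, U) = 6 + 6 = 12)
h(s) = s³
q = 28 (q = 2 - 1*(-26) = 2 + 26 = 28)
z(R, y) = -171 (z(R, y) = 8 - 179 = -171)
d(D) = 3/(-126 + D³ - D) (d(D) = 3/(-126 + (D³ - D)) = 3/(-126 + D³ - D))
√(z(G(-14, -5), 137) + d(q)) = √(-171 + 3/(-126 + 28³ - 1*28)) = √(-171 + 3/(-126 + 21952 - 28)) = √(-171 + 3/21798) = √(-171 + 3*(1/21798)) = √(-171 + 1/7266) = √(-1242485/7266) = I*√9027896010/7266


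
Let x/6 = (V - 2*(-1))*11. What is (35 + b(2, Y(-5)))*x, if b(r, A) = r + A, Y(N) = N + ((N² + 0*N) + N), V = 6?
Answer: 27456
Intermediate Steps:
Y(N) = N² + 2*N (Y(N) = N + ((N² + 0) + N) = N + (N² + N) = N + (N + N²) = N² + 2*N)
b(r, A) = A + r
x = 528 (x = 6*((6 - 2*(-1))*11) = 6*((6 + 2)*11) = 6*(8*11) = 6*88 = 528)
(35 + b(2, Y(-5)))*x = (35 + (-5*(2 - 5) + 2))*528 = (35 + (-5*(-3) + 2))*528 = (35 + (15 + 2))*528 = (35 + 17)*528 = 52*528 = 27456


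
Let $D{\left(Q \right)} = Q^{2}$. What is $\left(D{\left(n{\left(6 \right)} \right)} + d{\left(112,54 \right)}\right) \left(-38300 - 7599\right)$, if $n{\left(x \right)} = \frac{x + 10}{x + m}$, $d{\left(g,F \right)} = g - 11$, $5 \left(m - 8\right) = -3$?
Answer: $- \frac{21103855311}{4489} \approx -4.7012 \cdot 10^{6}$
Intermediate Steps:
$m = \frac{37}{5}$ ($m = 8 + \frac{1}{5} \left(-3\right) = 8 - \frac{3}{5} = \frac{37}{5} \approx 7.4$)
$d{\left(g,F \right)} = -11 + g$
$n{\left(x \right)} = \frac{10 + x}{\frac{37}{5} + x}$ ($n{\left(x \right)} = \frac{x + 10}{x + \frac{37}{5}} = \frac{10 + x}{\frac{37}{5} + x}$)
$\left(D{\left(n{\left(6 \right)} \right)} + d{\left(112,54 \right)}\right) \left(-38300 - 7599\right) = \left(\left(\frac{5 \left(10 + 6\right)}{37 + 5 \cdot 6}\right)^{2} + \left(-11 + 112\right)\right) \left(-38300 - 7599\right) = \left(\left(5 \frac{1}{37 + 30} \cdot 16\right)^{2} + 101\right) \left(-45899\right) = \left(\left(5 \cdot \frac{1}{67} \cdot 16\right)^{2} + 101\right) \left(-45899\right) = \left(\left(\frac{80}{67}\right)^{2} + 101\right) \left(-45899\right) = \left(\frac{6400}{4489} + 101\right) \left(-45899\right) = \frac{459789}{4489} \left(-45899\right) = - \frac{21103855311}{4489}$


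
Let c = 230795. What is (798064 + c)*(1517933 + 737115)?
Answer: 2320126430232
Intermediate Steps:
(798064 + c)*(1517933 + 737115) = (798064 + 230795)*(1517933 + 737115) = 1028859*2255048 = 2320126430232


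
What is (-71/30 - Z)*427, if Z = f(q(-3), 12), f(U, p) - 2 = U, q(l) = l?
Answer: -17507/30 ≈ -583.57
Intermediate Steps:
f(U, p) = 2 + U
Z = -1 (Z = 2 - 3 = -1)
(-71/30 - Z)*427 = (-71/30 - 1*(-1))*427 = (-71*1/30 + 1)*427 = (-71/30 + 1)*427 = -41/30*427 = -17507/30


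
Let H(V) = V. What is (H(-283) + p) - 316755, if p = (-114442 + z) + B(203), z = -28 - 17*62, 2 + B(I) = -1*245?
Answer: -432809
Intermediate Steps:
B(I) = -247 (B(I) = -2 - 1*245 = -2 - 245 = -247)
z = -1082 (z = -28 - 1054 = -1082)
p = -115771 (p = (-114442 - 1082) - 247 = -115524 - 247 = -115771)
(H(-283) + p) - 316755 = (-283 - 115771) - 316755 = -116054 - 316755 = -432809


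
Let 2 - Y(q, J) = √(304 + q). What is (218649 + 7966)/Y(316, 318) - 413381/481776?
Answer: -27326247397/37096752 - 226615*√155/308 ≈ -9896.8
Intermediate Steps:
Y(q, J) = 2 - √(304 + q)
(218649 + 7966)/Y(316, 318) - 413381/481776 = (218649 + 7966)/(2 - √(304 + 316)) - 413381/481776 = 226615/(2 - √620) - 413381*1/481776 = 226615/(2 - 2*√155) - 413381/481776 = -413381/481776 + 226615/(2 - 2*√155)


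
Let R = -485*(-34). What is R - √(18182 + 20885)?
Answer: 16490 - √39067 ≈ 16292.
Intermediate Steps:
R = 16490
R - √(18182 + 20885) = 16490 - √(18182 + 20885) = 16490 - √39067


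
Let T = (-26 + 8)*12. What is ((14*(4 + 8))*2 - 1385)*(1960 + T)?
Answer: -1829456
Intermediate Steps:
T = -216 (T = -18*12 = -216)
((14*(4 + 8))*2 - 1385)*(1960 + T) = ((14*(4 + 8))*2 - 1385)*(1960 - 216) = ((14*12)*2 - 1385)*1744 = (168*2 - 1385)*1744 = (336 - 1385)*1744 = -1049*1744 = -1829456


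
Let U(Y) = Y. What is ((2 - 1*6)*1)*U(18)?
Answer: -72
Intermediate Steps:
((2 - 1*6)*1)*U(18) = ((2 - 1*6)*1)*18 = ((2 - 6)*1)*18 = -4*1*18 = -4*18 = -72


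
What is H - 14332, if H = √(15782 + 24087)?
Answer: -14332 + √39869 ≈ -14132.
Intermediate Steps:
H = √39869 ≈ 199.67
H - 14332 = √39869 - 14332 = -14332 + √39869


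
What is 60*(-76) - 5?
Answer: -4565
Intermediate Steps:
60*(-76) - 5 = -4560 - 5 = -4565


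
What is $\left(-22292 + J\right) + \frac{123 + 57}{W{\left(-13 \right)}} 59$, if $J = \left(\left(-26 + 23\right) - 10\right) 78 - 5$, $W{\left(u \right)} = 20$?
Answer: $-22780$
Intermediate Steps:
$J = -1019$ ($J = \left(-3 - 10\right) 78 - 5 = \left(-13\right) 78 - 5 = -1014 - 5 = -1019$)
$\left(-22292 + J\right) + \frac{123 + 57}{W{\left(-13 \right)}} 59 = \left(-22292 - 1019\right) + \frac{123 + 57}{20} \cdot 59 = -23311 + 180 \cdot \frac{1}{20} \cdot 59 = -23311 + 9 \cdot 59 = -23311 + 531 = -22780$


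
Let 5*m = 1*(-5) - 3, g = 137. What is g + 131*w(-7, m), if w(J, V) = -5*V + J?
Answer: 268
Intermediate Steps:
m = -8/5 (m = (1*(-5) - 3)/5 = (-5 - 3)/5 = (1/5)*(-8) = -8/5 ≈ -1.6000)
w(J, V) = J - 5*V
g + 131*w(-7, m) = 137 + 131*(-7 - 5*(-8/5)) = 137 + 131*(-7 + 8) = 137 + 131*1 = 137 + 131 = 268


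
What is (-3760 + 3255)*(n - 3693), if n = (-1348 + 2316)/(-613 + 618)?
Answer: 1767197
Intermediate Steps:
n = 968/5 ≈ 193.60
(-3760 + 3255)*(n - 3693) = (-3760 + 3255)*(968/5 - 3693) = -505*(-17497/5) = 1767197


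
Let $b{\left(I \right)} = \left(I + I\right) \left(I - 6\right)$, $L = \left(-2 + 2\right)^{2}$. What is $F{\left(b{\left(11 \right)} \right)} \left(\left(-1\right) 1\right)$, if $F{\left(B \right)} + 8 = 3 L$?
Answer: $8$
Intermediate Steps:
$L = 0$ ($L = 0^{2} = 0$)
$b{\left(I \right)} = 2 I \left(-6 + I\right)$
$F{\left(B \right)} = -8$ ($F{\left(B \right)} = -8 + 3 \cdot 0 = -8 + 0 = -8$)
$F{\left(b{\left(11 \right)} \right)} \left(\left(-1\right) 1\right) = - 8 \left(\left(-1\right) 1\right) = \left(-8\right) \left(-1\right) = 8$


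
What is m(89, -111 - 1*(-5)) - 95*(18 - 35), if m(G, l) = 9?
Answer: 1624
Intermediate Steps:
m(89, -111 - 1*(-5)) - 95*(18 - 35) = 9 - 95*(18 - 35) = 9 - 95*(-17) = 9 + 1615 = 1624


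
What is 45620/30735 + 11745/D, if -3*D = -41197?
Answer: 592470973/253237959 ≈ 2.3396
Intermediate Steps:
D = 41197/3 (D = -⅓*(-41197) = 41197/3 ≈ 13732.)
45620/30735 + 11745/D = 45620/30735 + 11745/(41197/3) = 45620*(1/30735) + 11745*(3/41197) = 9124/6147 + 35235/41197 = 592470973/253237959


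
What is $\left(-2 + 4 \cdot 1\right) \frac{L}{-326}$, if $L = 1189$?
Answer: $- \frac{1189}{163} \approx -7.2945$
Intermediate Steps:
$\left(-2 + 4 \cdot 1\right) \frac{L}{-326} = \left(-2 + 4 \cdot 1\right) \frac{1189}{-326} = \left(-2 + 4\right) 1189 \left(- \frac{1}{326}\right) = 2 \left(- \frac{1189}{326}\right) = - \frac{1189}{163}$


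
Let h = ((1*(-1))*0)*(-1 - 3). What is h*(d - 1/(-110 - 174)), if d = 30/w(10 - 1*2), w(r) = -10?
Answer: 0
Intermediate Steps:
d = -3 (d = 30/(-10) = 30*(-⅒) = -3)
h = 0 (h = -1*0*(-4) = 0*(-4) = 0)
h*(d - 1/(-110 - 174)) = 0*(-3 - 1/(-110 - 174)) = 0*(-3 - 1/(-284)) = 0*(-3 - 1*(-1/284)) = 0*(-3 + 1/284) = 0*(-851/284) = 0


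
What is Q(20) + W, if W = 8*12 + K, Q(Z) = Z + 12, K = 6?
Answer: 134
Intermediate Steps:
Q(Z) = 12 + Z
W = 102 (W = 8*12 + 6 = 96 + 6 = 102)
Q(20) + W = (12 + 20) + 102 = 32 + 102 = 134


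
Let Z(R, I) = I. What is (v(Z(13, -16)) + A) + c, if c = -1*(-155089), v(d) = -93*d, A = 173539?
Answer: 330116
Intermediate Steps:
c = 155089
(v(Z(13, -16)) + A) + c = (-93*(-16) + 173539) + 155089 = (1488 + 173539) + 155089 = 175027 + 155089 = 330116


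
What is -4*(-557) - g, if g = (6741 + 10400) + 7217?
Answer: -22130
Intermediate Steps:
g = 24358 (g = 17141 + 7217 = 24358)
-4*(-557) - g = -4*(-557) - 1*24358 = 2228 - 24358 = -22130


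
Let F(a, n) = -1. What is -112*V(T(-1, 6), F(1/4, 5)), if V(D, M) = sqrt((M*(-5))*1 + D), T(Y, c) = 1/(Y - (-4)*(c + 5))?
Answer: -672*sqrt(258)/43 ≈ -251.02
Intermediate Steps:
T(Y, c) = 1/(20 + Y + 4*c) (T(Y, c) = 1/(Y - (-4)*(5 + c)) = 1/(Y - (-20 - 4*c)) = 1/(Y + (20 + 4*c)) = 1/(20 + Y + 4*c))
V(D, M) = sqrt(D - 5*M) (V(D, M) = sqrt(-5*M*1 + D) = sqrt(-5*M + D) = sqrt(D - 5*M))
-112*V(T(-1, 6), F(1/4, 5)) = -112*sqrt(1/(20 - 1 + 4*6) - 5*(-1)) = -112*sqrt(1/(20 - 1 + 24) + 5) = -112*sqrt(1/43 + 5) = -672*sqrt(258)/43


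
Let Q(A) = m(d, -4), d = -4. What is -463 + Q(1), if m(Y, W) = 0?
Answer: -463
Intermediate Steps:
Q(A) = 0
-463 + Q(1) = -463 + 0 = -463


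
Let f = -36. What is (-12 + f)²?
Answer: 2304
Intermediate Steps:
(-12 + f)² = (-12 - 36)² = (-48)² = 2304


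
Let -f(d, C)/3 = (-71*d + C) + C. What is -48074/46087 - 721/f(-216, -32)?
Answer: -2169329657/2111521992 ≈ -1.0274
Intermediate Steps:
f(d, C) = -6*C + 213*d (f(d, C) = -3*((-71*d + C) + C) = -3*((C - 71*d) + C) = -3*(-71*d + 2*C) = -6*C + 213*d)
-48074/46087 - 721/f(-216, -32) = -48074/46087 - 721/(-6*(-32) + 213*(-216)) = -48074*1/46087 - 721/(192 - 46008) = -48074/46087 - 721/(-45816) = -48074/46087 - 721*(-1/45816) = -48074/46087 + 721/45816 = -2169329657/2111521992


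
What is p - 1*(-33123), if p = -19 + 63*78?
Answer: 38018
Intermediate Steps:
p = 4895 (p = -19 + 4914 = 4895)
p - 1*(-33123) = 4895 - 1*(-33123) = 4895 + 33123 = 38018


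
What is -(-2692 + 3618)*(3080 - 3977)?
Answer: 830622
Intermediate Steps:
-(-2692 + 3618)*(3080 - 3977) = -926*(-897) = -1*(-830622) = 830622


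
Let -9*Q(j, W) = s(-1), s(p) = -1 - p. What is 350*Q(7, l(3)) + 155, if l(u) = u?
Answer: 155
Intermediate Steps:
Q(j, W) = 0 (Q(j, W) = -(-1 - 1*(-1))/9 = -(-1 + 1)/9 = -1/9*0 = 0)
350*Q(7, l(3)) + 155 = 350*0 + 155 = 0 + 155 = 155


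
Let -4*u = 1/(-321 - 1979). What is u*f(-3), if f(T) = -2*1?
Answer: -1/4600 ≈ -0.00021739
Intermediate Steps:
f(T) = -2
u = 1/9200 (u = -1/(4*(-321 - 1979)) = -¼/(-2300) = -¼*(-1/2300) = 1/9200 ≈ 0.00010870)
u*f(-3) = (1/9200)*(-2) = -1/4600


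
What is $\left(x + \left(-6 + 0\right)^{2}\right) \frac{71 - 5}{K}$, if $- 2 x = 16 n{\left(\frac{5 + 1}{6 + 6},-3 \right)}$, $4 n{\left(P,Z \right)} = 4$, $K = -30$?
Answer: $- \frac{308}{5} \approx -61.6$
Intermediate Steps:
$n{\left(P,Z \right)} = 1$ ($n{\left(P,Z \right)} = \frac{1}{4} \cdot 4 = 1$)
$x = -8$ ($x = - \frac{16 \cdot 1}{2} = \left(- \frac{1}{2}\right) 16 = -8$)
$\left(x + \left(-6 + 0\right)^{2}\right) \frac{71 - 5}{K} = \left(-8 + \left(-6 + 0\right)^{2}\right) \frac{71 - 5}{-30} = \left(-8 + \left(-6\right)^{2}\right) 66 \left(- \frac{1}{30}\right) = \left(-8 + 36\right) \left(- \frac{11}{5}\right) = 28 \left(- \frac{11}{5}\right) = - \frac{308}{5}$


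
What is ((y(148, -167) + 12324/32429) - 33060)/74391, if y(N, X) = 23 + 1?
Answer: -357104040/804141913 ≈ -0.44408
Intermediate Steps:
y(N, X) = 24
((y(148, -167) + 12324/32429) - 33060)/74391 = ((24 + 12324/32429) - 33060)/74391 = ((24 + 12324*(1/32429)) - 33060)*(1/74391) = ((24 + 12324/32429) - 33060)*(1/74391) = (790620/32429 - 33060)*(1/74391) = -1071312120/32429*1/74391 = -357104040/804141913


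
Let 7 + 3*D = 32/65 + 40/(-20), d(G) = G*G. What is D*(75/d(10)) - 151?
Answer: -39813/260 ≈ -153.13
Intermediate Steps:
d(G) = G**2
D = -553/195 (D = -7/3 + (32/65 + 40/(-20))/3 = -7/3 + (32*(1/65) + 40*(-1/20))/3 = -7/3 + (32/65 - 2)/3 = -7/3 + (1/3)*(-98/65) = -7/3 - 98/195 = -553/195 ≈ -2.8359)
D*(75/d(10)) - 151 = -2765/(13*(10**2)) - 151 = -2765/(13*100) - 151 = -553/195*3/4 - 151 = -553/260 - 151 = -39813/260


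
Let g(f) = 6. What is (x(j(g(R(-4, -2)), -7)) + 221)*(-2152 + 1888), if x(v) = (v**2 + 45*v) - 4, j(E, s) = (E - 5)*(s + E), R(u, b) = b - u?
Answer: -45672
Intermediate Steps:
j(E, s) = (-5 + E)*(E + s)
x(v) = -4 + v**2 + 45*v
(x(j(g(R(-4, -2)), -7)) + 221)*(-2152 + 1888) = ((-4 + (6**2 - 5*6 - 5*(-7) + 6*(-7))**2 + 45*(6**2 - 5*6 - 5*(-7) + 6*(-7))) + 221)*(-2152 + 1888) = ((-4 + (36 - 30 + 35 - 42)**2 + 45*(36 - 30 + 35 - 42)) + 221)*(-264) = ((-4 + (-1)**2 + 45*(-1)) + 221)*(-264) = ((-4 + 1 - 45) + 221)*(-264) = (-48 + 221)*(-264) = 173*(-264) = -45672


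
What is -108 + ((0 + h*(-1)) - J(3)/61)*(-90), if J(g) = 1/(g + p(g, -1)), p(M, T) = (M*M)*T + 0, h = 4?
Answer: 15357/61 ≈ 251.75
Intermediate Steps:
p(M, T) = T*M² (p(M, T) = M²*T + 0 = T*M² + 0 = T*M²)
J(g) = 1/(g - g²)
-108 + ((0 + h*(-1)) - J(3)/61)*(-90) = -108 + ((0 + 4*(-1)) - (-1/(3*(-1 + 3)))/61)*(-90) = -108 + ((0 - 4) - (-1*⅓/2)/61)*(-90) = -108 + (-4 - (-1*⅓*½)/61)*(-90) = -108 + (-4 - (-1)/(6*61))*(-90) = -108 + (-4 - 1*(-1/366))*(-90) = -108 + (-4 + 1/366)*(-90) = -108 - 1463/366*(-90) = -108 + 21945/61 = 15357/61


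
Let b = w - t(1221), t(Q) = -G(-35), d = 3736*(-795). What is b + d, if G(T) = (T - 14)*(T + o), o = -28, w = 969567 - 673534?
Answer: -2671000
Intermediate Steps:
w = 296033
d = -2970120
G(T) = (-28 + T)*(-14 + T) (G(T) = (T - 14)*(T - 28) = (-14 + T)*(-28 + T) = (-28 + T)*(-14 + T))
t(Q) = -3087 (t(Q) = -(392 + (-35)² - 42*(-35)) = -(392 + 1225 + 1470) = -1*3087 = -3087)
b = 299120 (b = 296033 - 1*(-3087) = 296033 + 3087 = 299120)
b + d = 299120 - 2970120 = -2671000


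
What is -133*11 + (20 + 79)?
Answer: -1364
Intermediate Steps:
-133*11 + (20 + 79) = -1463 + 99 = -1364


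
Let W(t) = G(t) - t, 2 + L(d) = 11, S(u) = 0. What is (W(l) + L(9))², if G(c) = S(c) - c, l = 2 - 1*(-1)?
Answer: 9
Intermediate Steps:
l = 3 (l = 2 + 1 = 3)
G(c) = -c (G(c) = 0 - c = -c)
L(d) = 9 (L(d) = -2 + 11 = 9)
W(t) = -2*t (W(t) = -t - t = -2*t)
(W(l) + L(9))² = (-2*3 + 9)² = (-6 + 9)² = 3² = 9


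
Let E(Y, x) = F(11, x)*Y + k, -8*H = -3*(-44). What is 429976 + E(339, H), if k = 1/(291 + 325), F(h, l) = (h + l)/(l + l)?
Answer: 264900021/616 ≈ 4.3003e+5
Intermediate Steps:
F(h, l) = (h + l)/(2*l) (F(h, l) = (h + l)/((2*l)) = (h + l)*(1/(2*l)) = (h + l)/(2*l))
H = -33/2 (H = -(-3)*(-44)/8 = -1/8*132 = -33/2 ≈ -16.500)
k = 1/616 ≈ 0.0016234
E(Y, x) = 1/616 + Y*(11 + x)/(2*x) (E(Y, x) = ((11 + x)/(2*x))*Y + 1/616 = Y*(11 + x)/(2*x) + 1/616 = 1/616 + Y*(11 + x)/(2*x))
429976 + E(339, H) = 429976 + (-33/2 + 308*339*(11 - 33/2))/(616*(-33/2)) = 429976 + (1/616)*(-2/33)*(-33/2 + 308*339*(-11/2)) = 429976 + (1/616)*(-2/33)*(-33/2 - 574266) = 429976 + (1/616)*(-2/33)*(-1148565/2) = 429976 + 34805/616 = 264900021/616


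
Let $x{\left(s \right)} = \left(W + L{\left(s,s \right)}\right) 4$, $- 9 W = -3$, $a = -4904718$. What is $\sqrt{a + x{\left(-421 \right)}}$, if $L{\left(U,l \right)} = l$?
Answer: $\frac{i \sqrt{44157606}}{3} \approx 2215.0 i$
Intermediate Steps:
$W = \frac{1}{3}$ ($W = \left(- \frac{1}{9}\right) \left(-3\right) = \frac{1}{3} \approx 0.33333$)
$x{\left(s \right)} = \frac{4}{3} + 4 s$ ($x{\left(s \right)} = \left(\frac{1}{3} + s\right) 4 = \frac{4}{3} + 4 s$)
$\sqrt{a + x{\left(-421 \right)}} = \sqrt{-4904718 + \left(\frac{4}{3} + 4 \left(-421\right)\right)} = \sqrt{-4904718 + \left(\frac{4}{3} - 1684\right)} = \sqrt{-4904718 - \frac{5048}{3}} = \sqrt{- \frac{14719202}{3}} = \frac{i \sqrt{44157606}}{3}$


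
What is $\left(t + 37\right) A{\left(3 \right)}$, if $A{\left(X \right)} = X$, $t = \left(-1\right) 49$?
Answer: $-36$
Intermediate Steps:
$t = -49$
$\left(t + 37\right) A{\left(3 \right)} = \left(-49 + 37\right) 3 = \left(-12\right) 3 = -36$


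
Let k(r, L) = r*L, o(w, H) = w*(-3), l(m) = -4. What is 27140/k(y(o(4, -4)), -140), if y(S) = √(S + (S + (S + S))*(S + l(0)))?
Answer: -1357*√141/1974 ≈ -8.1629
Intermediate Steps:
o(w, H) = -3*w
y(S) = √(S + 3*S*(-4 + S)) (y(S) = √(S + (S + (S + S))*(S - 4)) = √(S + (S + 2*S)*(-4 + S)) = √(S + (3*S)*(-4 + S)) = √(S + 3*S*(-4 + S)))
k(r, L) = L*r
27140/k(y(o(4, -4)), -140) = 27140/((-140*√564)) = 27140/((-140*2*√141)) = 27140/((-280*√141)) = 27140*(-√141/39480) = -1357*√141/1974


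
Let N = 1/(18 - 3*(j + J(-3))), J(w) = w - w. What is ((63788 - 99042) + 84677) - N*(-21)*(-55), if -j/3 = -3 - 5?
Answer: 889999/18 ≈ 49444.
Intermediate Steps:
J(w) = 0
j = 24 (j = -3*(-3 - 5) = -3*(-8) = 24)
N = -1/54 (N = 1/(18 - 3*(24 + 0)) = 1/(18 - 3*24) = 1/(18 - 72) = 1/(-54) = -1/54 ≈ -0.018519)
((63788 - 99042) + 84677) - N*(-21)*(-55) = ((63788 - 99042) + 84677) - (-1/54*(-21))*(-55) = (-35254 + 84677) - 7*(-55)/18 = 49423 - 1*(-385/18) = 49423 + 385/18 = 889999/18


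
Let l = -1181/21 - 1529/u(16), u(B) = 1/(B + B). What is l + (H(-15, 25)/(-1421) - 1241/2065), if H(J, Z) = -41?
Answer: -61602562549/1257585 ≈ -48985.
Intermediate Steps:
u(B) = 1/(2*B)
l = -1028669/21 (l = -1181/21 - 1529/((½)/16) = -1181*1/21 - 1529/((½)*(1/16)) = -1181/21 - 1529/1/32 = -1181/21 - 1529*32 = -1181/21 - 48928 = -1028669/21 ≈ -48984.)
l + (H(-15, 25)/(-1421) - 1241/2065) = -1028669/21 + (-41/(-1421) - 1241/2065) = -1028669/21 + (-41*(-1/1421) - 1241*1/2065) = -1028669/21 + (41/1421 - 1241/2065) = -1028669/21 - 239828/419195 = -61602562549/1257585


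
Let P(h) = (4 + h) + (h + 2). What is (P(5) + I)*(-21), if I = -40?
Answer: 504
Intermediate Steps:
P(h) = 6 + 2*h (P(h) = (4 + h) + (2 + h) = 6 + 2*h)
(P(5) + I)*(-21) = ((6 + 2*5) - 40)*(-21) = ((6 + 10) - 40)*(-21) = (16 - 40)*(-21) = -24*(-21) = 504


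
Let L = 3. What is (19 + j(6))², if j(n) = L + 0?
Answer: 484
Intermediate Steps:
j(n) = 3 (j(n) = 3 + 0 = 3)
(19 + j(6))² = (19 + 3)² = 22² = 484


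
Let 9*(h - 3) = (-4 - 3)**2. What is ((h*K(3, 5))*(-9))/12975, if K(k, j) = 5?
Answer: -76/2595 ≈ -0.029287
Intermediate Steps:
h = 76/9 (h = 3 + (-4 - 3)**2/9 = 3 + (1/9)*(-7)**2 = 3 + (1/9)*49 = 3 + 49/9 = 76/9 ≈ 8.4444)
((h*K(3, 5))*(-9))/12975 = (((76/9)*5)*(-9))/12975 = ((380/9)*(-9))*(1/12975) = -380*1/12975 = -76/2595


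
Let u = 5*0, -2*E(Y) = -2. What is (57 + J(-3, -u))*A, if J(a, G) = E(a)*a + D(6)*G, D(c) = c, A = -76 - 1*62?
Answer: -7452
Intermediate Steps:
E(Y) = 1 (E(Y) = -½*(-2) = 1)
u = 0
A = -138 (A = -76 - 62 = -138)
J(a, G) = a + 6*G (J(a, G) = 1*a + 6*G = a + 6*G)
(57 + J(-3, -u))*A = (57 + (-3 + 6*(-1*0)))*(-138) = (57 + (-3 + 6*0))*(-138) = (57 + (-3 + 0))*(-138) = (57 - 3)*(-138) = 54*(-138) = -7452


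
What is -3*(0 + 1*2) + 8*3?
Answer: 18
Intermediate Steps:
-3*(0 + 1*2) + 8*3 = -3*(0 + 2) + 24 = -3*2 + 24 = -6 + 24 = 18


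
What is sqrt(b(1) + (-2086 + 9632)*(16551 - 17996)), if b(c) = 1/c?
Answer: I*sqrt(10903969) ≈ 3302.1*I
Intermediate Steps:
sqrt(b(1) + (-2086 + 9632)*(16551 - 17996)) = sqrt(1/1 + (-2086 + 9632)*(16551 - 17996)) = sqrt(1 + 7546*(-1445)) = sqrt(1 - 10903970) = sqrt(-10903969) = I*sqrt(10903969)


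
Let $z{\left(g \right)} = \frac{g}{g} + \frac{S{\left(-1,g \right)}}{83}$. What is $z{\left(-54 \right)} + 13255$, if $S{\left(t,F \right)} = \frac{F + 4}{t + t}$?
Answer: $\frac{1100273}{83} \approx 13256.0$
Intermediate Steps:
$S{\left(t,F \right)} = \frac{4 + F}{2 t}$
$z{\left(g \right)} = \frac{81}{83} - \frac{g}{166}$ ($z{\left(g \right)} = \frac{g}{g} + \frac{\frac{1}{2} \frac{1}{-1} \left(4 + g\right)}{83} = 1 + \frac{1}{2} \left(-1\right) \left(4 + g\right) \frac{1}{83} = 1 + \left(-2 - \frac{g}{2}\right) \frac{1}{83} = 1 - \left(\frac{2}{83} + \frac{g}{166}\right) = \frac{81}{83} - \frac{g}{166}$)
$z{\left(-54 \right)} + 13255 = \left(\frac{81}{83} - - \frac{27}{83}\right) + 13255 = \left(\frac{81}{83} + \frac{27}{83}\right) + 13255 = \frac{108}{83} + 13255 = \frac{1100273}{83}$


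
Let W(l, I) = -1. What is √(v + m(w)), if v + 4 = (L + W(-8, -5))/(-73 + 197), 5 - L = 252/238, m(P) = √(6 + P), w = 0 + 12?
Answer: √(-4417314 + 3332748*√2)/1054 ≈ 0.51610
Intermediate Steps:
w = 12
L = 67/17 (L = 5 - 252/238 = 5 - 1*18/17 = 5 - 18/17 = 67/17 ≈ 3.9412)
v = -4191/1054 (v = -4 + (67/17 - 1)/(-73 + 197) = -4 + (50/17)/124 = -4 + (50/17)*(1/124) = -4 + 25/1054 = -4191/1054 ≈ -3.9763)
√(v + m(w)) = √(-4191/1054 + √(6 + 12)) = √(-4191/1054 + √18) = √(-4191/1054 + 3*√2)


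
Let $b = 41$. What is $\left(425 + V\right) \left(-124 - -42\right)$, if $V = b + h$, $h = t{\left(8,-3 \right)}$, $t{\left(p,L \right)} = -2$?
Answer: $-38048$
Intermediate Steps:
$h = -2$
$V = 39$ ($V = 41 - 2 = 39$)
$\left(425 + V\right) \left(-124 - -42\right) = \left(425 + 39\right) \left(-124 - -42\right) = 464 \left(-124 + 42\right) = 464 \left(-82\right) = -38048$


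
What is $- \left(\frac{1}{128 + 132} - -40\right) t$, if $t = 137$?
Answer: $- \frac{1424937}{260} \approx -5480.5$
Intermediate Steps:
$- \left(\frac{1}{128 + 132} - -40\right) t = - \left(\frac{1}{128 + 132} - -40\right) 137 = - \left(\frac{1}{260} + 40\right) 137 = - \frac{10401 \cdot 137}{260} = \left(-1\right) \frac{1424937}{260} = - \frac{1424937}{260}$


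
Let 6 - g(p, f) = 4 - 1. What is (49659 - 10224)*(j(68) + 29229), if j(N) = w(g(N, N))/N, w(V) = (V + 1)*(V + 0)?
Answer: 19595093760/17 ≈ 1.1527e+9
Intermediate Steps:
g(p, f) = 3 (g(p, f) = 6 - (4 - 1) = 6 - 1*3 = 6 - 3 = 3)
w(V) = V*(1 + V) (w(V) = (1 + V)*V = V*(1 + V))
j(N) = 12/N (j(N) = (3*(1 + 3))/N = (3*4)/N = 12/N)
(49659 - 10224)*(j(68) + 29229) = (49659 - 10224)*(12/68 + 29229) = 39435*(12*(1/68) + 29229) = 39435*(3/17 + 29229) = 39435*(496896/17) = 19595093760/17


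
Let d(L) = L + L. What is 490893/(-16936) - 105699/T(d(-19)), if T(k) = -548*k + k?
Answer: -5996910081/176015848 ≈ -34.070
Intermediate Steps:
d(L) = 2*L
T(k) = -547*k
490893/(-16936) - 105699/T(d(-19)) = 490893/(-16936) - 105699/((-1094*(-19))) = 490893*(-1/16936) - 105699/((-547*(-38))) = -490893/16936 - 105699/20786 = -5996910081/176015848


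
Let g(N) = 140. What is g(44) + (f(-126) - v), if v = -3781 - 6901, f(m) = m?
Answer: 10696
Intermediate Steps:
v = -10682
g(44) + (f(-126) - v) = 140 + (-126 - 1*(-10682)) = 140 + (-126 + 10682) = 140 + 10556 = 10696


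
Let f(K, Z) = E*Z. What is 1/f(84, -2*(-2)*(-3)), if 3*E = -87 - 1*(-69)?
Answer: 1/72 ≈ 0.013889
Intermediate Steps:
E = -6 (E = (-87 - 1*(-69))/3 = (-87 + 69)/3 = (1/3)*(-18) = -6)
f(K, Z) = -6*Z
1/f(84, -2*(-2)*(-3)) = 1/(-6*(-2*(-2))*(-3)) = 1/(-24*(-3)) = 1/(-6*(-12)) = 1/72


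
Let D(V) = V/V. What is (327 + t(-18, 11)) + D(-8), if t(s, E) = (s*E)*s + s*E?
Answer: 3694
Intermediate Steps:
t(s, E) = E*s + E*s² (t(s, E) = (E*s)*s + E*s = E*s² + E*s = E*s + E*s²)
D(V) = 1
(327 + t(-18, 11)) + D(-8) = (327 + 11*(-18)*(1 - 18)) + 1 = (327 + 11*(-18)*(-17)) + 1 = (327 + 3366) + 1 = 3693 + 1 = 3694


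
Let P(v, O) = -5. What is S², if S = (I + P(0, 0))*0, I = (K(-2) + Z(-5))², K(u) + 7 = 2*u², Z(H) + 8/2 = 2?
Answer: 0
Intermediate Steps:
Z(H) = -2 (Z(H) = -4 + 2 = -2)
K(u) = -7 + 2*u²
I = 1 (I = ((-7 + 2*(-2)²) - 2)² = ((-7 + 2*4) - 2)² = ((-7 + 8) - 2)² = (1 - 2)² = (-1)² = 1)
S = 0 (S = (1 - 5)*0 = -4*0 = 0)
S² = 0² = 0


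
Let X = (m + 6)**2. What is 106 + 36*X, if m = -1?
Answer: 1006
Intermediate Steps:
X = 25 (X = (-1 + 6)**2 = 5**2 = 25)
106 + 36*X = 106 + 36*25 = 106 + 900 = 1006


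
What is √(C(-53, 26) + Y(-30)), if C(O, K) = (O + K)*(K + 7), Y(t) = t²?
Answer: 3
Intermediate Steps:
C(O, K) = (7 + K)*(K + O) (C(O, K) = (K + O)*(7 + K) = (7 + K)*(K + O))
√(C(-53, 26) + Y(-30)) = √((26² + 7*26 + 7*(-53) + 26*(-53)) + (-30)²) = √((676 + 182 - 371 - 1378) + 900) = √(-891 + 900) = √9 = 3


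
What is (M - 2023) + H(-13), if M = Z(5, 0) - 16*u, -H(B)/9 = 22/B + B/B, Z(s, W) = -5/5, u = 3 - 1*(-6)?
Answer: -28103/13 ≈ -2161.8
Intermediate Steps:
u = 9 (u = 3 + 6 = 9)
Z(s, W) = -1 (Z(s, W) = -5*⅕ = -1)
H(B) = -9 - 198/B (H(B) = -9*(22/B + B/B) = -9*(22/B + 1) = -9*(1 + 22/B) = -9 - 198/B)
M = -145 (M = -1 - 16*9 = -1 - 144 = -145)
(M - 2023) + H(-13) = (-145 - 2023) + (-9 - 198/(-13)) = -2168 + (-9 - 198*(-1/13)) = -2168 + (-9 + 198/13) = -2168 + 81/13 = -28103/13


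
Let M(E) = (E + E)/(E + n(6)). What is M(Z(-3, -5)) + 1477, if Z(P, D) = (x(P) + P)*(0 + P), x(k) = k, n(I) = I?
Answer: 2957/2 ≈ 1478.5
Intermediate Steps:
Z(P, D) = 2*P**2 (Z(P, D) = (P + P)*(0 + P) = (2*P)*P = 2*P**2)
M(E) = 2*E/(6 + E) (M(E) = (E + E)/(E + 6) = (2*E)/(6 + E) = 2*E/(6 + E))
M(Z(-3, -5)) + 1477 = 2*(2*(-3)**2)/(6 + 2*(-3)**2) + 1477 = 2*(2*9)/(6 + 2*9) + 1477 = 2*18/(6 + 18) + 1477 = 2*18/24 + 1477 = 2*18*(1/24) + 1477 = 3/2 + 1477 = 2957/2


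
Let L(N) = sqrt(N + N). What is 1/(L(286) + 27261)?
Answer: 2097/57166273 - 2*sqrt(143)/743161549 ≈ 3.6650e-5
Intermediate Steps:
L(N) = sqrt(2)*sqrt(N) (L(N) = sqrt(2*N) = sqrt(2)*sqrt(N))
1/(L(286) + 27261) = 1/(sqrt(2)*sqrt(286) + 27261) = 1/(2*sqrt(143) + 27261) = 1/(27261 + 2*sqrt(143))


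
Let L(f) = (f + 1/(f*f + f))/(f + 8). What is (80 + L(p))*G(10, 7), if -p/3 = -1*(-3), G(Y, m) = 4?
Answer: 6407/18 ≈ 355.94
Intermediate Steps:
p = -9 (p = -(-3)*(-3) = -3*3 = -9)
L(f) = (f + 1/(f + f²))/(8 + f) (L(f) = (f + 1/(f² + f))/(8 + f) = (f + 1/(f + f²))/(8 + f))
(80 + L(p))*G(10, 7) = (80 + (1 + (-9)² + (-9)³)/((-9)*(8 + (-9)² + 9*(-9))))*4 = (80 - (1 + 81 - 729)/(9*(8 + 81 - 81)))*4 = (80 - ⅑*(-647)/8)*4 = (80 - ⅑*⅛*(-647))*4 = (80 + 647/72)*4 = (6407/72)*4 = 6407/18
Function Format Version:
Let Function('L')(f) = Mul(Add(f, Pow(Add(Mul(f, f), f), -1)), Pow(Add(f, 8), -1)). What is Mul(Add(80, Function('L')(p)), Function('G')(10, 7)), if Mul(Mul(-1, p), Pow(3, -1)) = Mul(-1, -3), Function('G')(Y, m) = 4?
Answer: Rational(6407, 18) ≈ 355.94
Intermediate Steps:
p = -9 (p = Mul(-3, Mul(-1, -3)) = Mul(-3, 3) = -9)
Function('L')(f) = Mul(Pow(Add(8, f), -1), Add(f, Pow(Add(f, Pow(f, 2)), -1))) (Function('L')(f) = Mul(Add(f, Pow(Add(Pow(f, 2), f), -1)), Pow(Add(8, f), -1)) = Mul(Add(f, Pow(Add(f, Pow(f, 2)), -1)), Pow(Add(8, f), -1)) = Mul(Pow(Add(8, f), -1), Add(f, Pow(Add(f, Pow(f, 2)), -1))))
Mul(Add(80, Function('L')(p)), Function('G')(10, 7)) = Mul(Add(80, Mul(Pow(-9, -1), Pow(Add(8, Pow(-9, 2), Mul(9, -9)), -1), Add(1, Pow(-9, 2), Pow(-9, 3)))), 4) = Mul(Add(80, Mul(Rational(-1, 9), Pow(Add(8, 81, -81), -1), Add(1, 81, -729))), 4) = Mul(Add(80, Mul(Rational(-1, 9), Pow(8, -1), -647)), 4) = Mul(Add(80, Mul(Rational(-1, 9), Rational(1, 8), -647)), 4) = Mul(Add(80, Rational(647, 72)), 4) = Mul(Rational(6407, 72), 4) = Rational(6407, 18)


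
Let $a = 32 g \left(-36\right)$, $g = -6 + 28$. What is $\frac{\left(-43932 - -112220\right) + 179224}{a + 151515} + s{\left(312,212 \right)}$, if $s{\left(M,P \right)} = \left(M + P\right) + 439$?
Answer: $\frac{40583395}{42057} \approx 964.96$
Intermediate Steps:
$g = 22$
$s{\left(M,P \right)} = 439 + M + P$
$a = -25344$ ($a = 32 \cdot 22 \left(-36\right) = 704 \left(-36\right) = -25344$)
$\frac{\left(-43932 - -112220\right) + 179224}{a + 151515} + s{\left(312,212 \right)} = \frac{\left(-43932 - -112220\right) + 179224}{-25344 + 151515} + \left(439 + 312 + 212\right) = \frac{\left(-43932 + 112220\right) + 179224}{126171} + 963 = \left(68288 + 179224\right) \frac{1}{126171} + 963 = 247512 \cdot \frac{1}{126171} + 963 = \frac{82504}{42057} + 963 = \frac{40583395}{42057}$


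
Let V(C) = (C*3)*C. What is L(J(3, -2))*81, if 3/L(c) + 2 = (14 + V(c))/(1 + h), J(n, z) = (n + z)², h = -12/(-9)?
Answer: 1701/37 ≈ 45.973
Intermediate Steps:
h = 4/3 (h = -12*(-⅑) = 4/3 ≈ 1.3333)
V(C) = 3*C² (V(C) = (3*C)*C = 3*C²)
L(c) = 3/(4 + 9*c²/7) (L(c) = 3/(-2 + (14 + 3*c²)/(1 + 4/3)) = 3/(-2 + (14 + 3*c²)/(7/3)) = 3/(-2 + (14 + 3*c²)*(3/7)) = 3/(-2 + (6 + 9*c²/7)) = 3/(4 + 9*c²/7))
L(J(3, -2))*81 = (21/(28 + 9*((3 - 2)²)²))*81 = (21/(28 + 9*(1²)²))*81 = (21/(28 + 9*1²))*81 = (21/(28 + 9*1))*81 = (21/(28 + 9))*81 = (21/37)*81 = 1701/37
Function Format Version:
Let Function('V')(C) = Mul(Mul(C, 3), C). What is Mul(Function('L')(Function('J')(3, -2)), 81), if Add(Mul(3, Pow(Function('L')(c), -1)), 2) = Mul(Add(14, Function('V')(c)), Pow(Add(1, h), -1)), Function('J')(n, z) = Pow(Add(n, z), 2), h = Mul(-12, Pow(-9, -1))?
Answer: Rational(1701, 37) ≈ 45.973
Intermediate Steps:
h = Rational(4, 3) (h = Mul(-12, Rational(-1, 9)) = Rational(4, 3) ≈ 1.3333)
Function('V')(C) = Mul(3, Pow(C, 2)) (Function('V')(C) = Mul(Mul(3, C), C) = Mul(3, Pow(C, 2)))
Function('L')(c) = Mul(3, Pow(Add(4, Mul(Rational(9, 7), Pow(c, 2))), -1)) (Function('L')(c) = Mul(3, Pow(Add(-2, Mul(Add(14, Mul(3, Pow(c, 2))), Pow(Add(1, Rational(4, 3)), -1))), -1)) = Mul(3, Pow(Add(-2, Mul(Add(14, Mul(3, Pow(c, 2))), Pow(Rational(7, 3), -1))), -1)) = Mul(3, Pow(Add(-2, Mul(Add(14, Mul(3, Pow(c, 2))), Rational(3, 7))), -1)) = Mul(3, Pow(Add(-2, Add(6, Mul(Rational(9, 7), Pow(c, 2)))), -1)) = Mul(3, Pow(Add(4, Mul(Rational(9, 7), Pow(c, 2))), -1)))
Mul(Function('L')(Function('J')(3, -2)), 81) = Mul(Mul(21, Pow(Add(28, Mul(9, Pow(Pow(Add(3, -2), 2), 2))), -1)), 81) = Mul(Mul(21, Pow(Add(28, Mul(9, Pow(Pow(1, 2), 2))), -1)), 81) = Mul(Mul(21, Pow(Add(28, Mul(9, Pow(1, 2))), -1)), 81) = Mul(Mul(21, Pow(Add(28, Mul(9, 1)), -1)), 81) = Mul(Mul(21, Pow(Add(28, 9), -1)), 81) = Mul(Mul(21, Pow(37, -1)), 81) = Mul(Mul(21, Rational(1, 37)), 81) = Mul(Rational(21, 37), 81) = Rational(1701, 37)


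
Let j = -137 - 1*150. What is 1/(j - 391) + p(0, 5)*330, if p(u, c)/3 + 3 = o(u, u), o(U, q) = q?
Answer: -2013661/678 ≈ -2970.0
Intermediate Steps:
p(u, c) = -9 + 3*u
j = -287 (j = -137 - 150 = -287)
1/(j - 391) + p(0, 5)*330 = 1/(-287 - 391) + (-9 + 3*0)*330 = 1/(-678) + (-9 + 0)*330 = -1/678 - 9*330 = -1/678 - 2970 = -2013661/678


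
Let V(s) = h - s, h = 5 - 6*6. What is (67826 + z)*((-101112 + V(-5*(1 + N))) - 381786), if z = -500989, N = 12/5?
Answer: 209179610656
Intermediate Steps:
N = 12/5 (N = 12*(⅕) = 12/5 ≈ 2.4000)
h = -31 (h = 5 - 36 = -31)
V(s) = -31 - s
(67826 + z)*((-101112 + V(-5*(1 + N))) - 381786) = (67826 - 500989)*((-101112 + (-31 - (-5)*(1 + 12/5))) - 381786) = -433163*((-101112 + (-31 - (-5)*17/5)) - 381786) = -433163*((-101112 + (-31 - 1*(-17))) - 381786) = -433163*((-101112 + (-31 + 17)) - 381786) = -433163*((-101112 - 14) - 381786) = -433163*(-101126 - 381786) = -433163*(-482912) = 209179610656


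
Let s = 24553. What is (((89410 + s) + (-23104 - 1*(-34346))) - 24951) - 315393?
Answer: -215139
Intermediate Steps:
(((89410 + s) + (-23104 - 1*(-34346))) - 24951) - 315393 = (((89410 + 24553) + (-23104 - 1*(-34346))) - 24951) - 315393 = ((113963 + (-23104 + 34346)) - 24951) - 315393 = ((113963 + 11242) - 24951) - 315393 = (125205 - 24951) - 315393 = 100254 - 315393 = -215139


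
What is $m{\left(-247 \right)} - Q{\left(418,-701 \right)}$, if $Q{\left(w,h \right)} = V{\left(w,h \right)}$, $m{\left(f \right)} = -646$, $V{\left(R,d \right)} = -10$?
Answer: $-636$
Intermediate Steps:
$Q{\left(w,h \right)} = -10$
$m{\left(-247 \right)} - Q{\left(418,-701 \right)} = -646 - -10 = -646 + 10 = -636$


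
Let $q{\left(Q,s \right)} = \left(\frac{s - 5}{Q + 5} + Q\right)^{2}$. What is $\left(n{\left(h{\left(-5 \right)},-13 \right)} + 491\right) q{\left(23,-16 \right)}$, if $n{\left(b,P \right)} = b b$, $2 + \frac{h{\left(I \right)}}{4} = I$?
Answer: $\frac{10099275}{16} \approx 6.3121 \cdot 10^{5}$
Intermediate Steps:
$h{\left(I \right)} = -8 + 4 I$
$n{\left(b,P \right)} = b^{2}$
$q{\left(Q,s \right)} = \left(Q + \frac{-5 + s}{5 + Q}\right)^{2}$ ($q{\left(Q,s \right)} = \left(\frac{-5 + s}{5 + Q} + Q\right)^{2} = \left(Q + \frac{-5 + s}{5 + Q}\right)^{2}$)
$\left(n{\left(h{\left(-5 \right)},-13 \right)} + 491\right) q{\left(23,-16 \right)} = \left(\left(-8 + 4 \left(-5\right)\right)^{2} + 491\right) \frac{\left(-5 - 16 + 23^{2} + 5 \cdot 23\right)^{2}}{\left(5 + 23\right)^{2}} = \left(\left(-8 - 20\right)^{2} + 491\right) \frac{\left(-5 - 16 + 529 + 115\right)^{2}}{784} = \left(\left(-28\right)^{2} + 491\right) \frac{623^{2}}{784} = \left(784 + 491\right) \frac{1}{784} \cdot 388129 = 1275 \cdot \frac{7921}{16} = \frac{10099275}{16}$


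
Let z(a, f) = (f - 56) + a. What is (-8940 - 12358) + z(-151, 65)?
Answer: -21440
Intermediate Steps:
z(a, f) = -56 + a + f (z(a, f) = (-56 + f) + a = -56 + a + f)
(-8940 - 12358) + z(-151, 65) = (-8940 - 12358) + (-56 - 151 + 65) = -21298 - 142 = -21440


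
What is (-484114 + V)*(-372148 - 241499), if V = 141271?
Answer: 210384578421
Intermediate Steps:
(-484114 + V)*(-372148 - 241499) = (-484114 + 141271)*(-372148 - 241499) = -342843*(-613647) = 210384578421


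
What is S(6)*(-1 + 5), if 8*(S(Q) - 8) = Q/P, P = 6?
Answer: 65/2 ≈ 32.500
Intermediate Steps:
S(Q) = 8 + Q/48 (S(Q) = 8 + (Q/6)/8 = 8 + Q/48)
S(6)*(-1 + 5) = (8 + (1/48)*6)*(-1 + 5) = (8 + ⅛)*4 = (65/8)*4 = 65/2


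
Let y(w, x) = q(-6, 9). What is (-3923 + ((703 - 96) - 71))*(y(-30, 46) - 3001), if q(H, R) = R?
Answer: 10133904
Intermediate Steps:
y(w, x) = 9
(-3923 + ((703 - 96) - 71))*(y(-30, 46) - 3001) = (-3923 + ((703 - 96) - 71))*(9 - 3001) = (-3923 + (607 - 71))*(-2992) = (-3923 + 536)*(-2992) = -3387*(-2992) = 10133904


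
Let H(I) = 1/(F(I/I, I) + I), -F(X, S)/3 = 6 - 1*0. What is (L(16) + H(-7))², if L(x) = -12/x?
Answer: 6241/10000 ≈ 0.62410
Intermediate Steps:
F(X, S) = -18 (F(X, S) = -3*(6 - 1*0) = -3*(6 + 0) = -3*6 = -18)
H(I) = 1/(-18 + I)
(L(16) + H(-7))² = (-12/16 + 1/(-18 - 7))² = (-12*1/16 + 1/(-25))² = (-¾ - 1/25)² = (-79/100)² = 6241/10000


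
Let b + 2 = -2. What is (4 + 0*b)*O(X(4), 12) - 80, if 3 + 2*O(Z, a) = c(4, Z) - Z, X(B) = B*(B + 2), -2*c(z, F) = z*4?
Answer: -150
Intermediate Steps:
b = -4 (b = -2 - 2 = -4)
c(z, F) = -2*z (c(z, F) = -z*4/2 = -2*z)
X(B) = B*(2 + B)
O(Z, a) = -11/2 - Z/2 (O(Z, a) = -3/2 + (-2*4 - Z)/2 = -3/2 + (-8 - Z)/2 = -3/2 + (-4 - Z/2) = -11/2 - Z/2)
(4 + 0*b)*O(X(4), 12) - 80 = (4 + 0*(-4))*(-11/2 - 2*(2 + 4)) - 80 = (4 + 0)*(-11/2 - 2*6) - 80 = 4*(-11/2 - 1/2*24) - 80 = 4*(-11/2 - 12) - 80 = 4*(-35/2) - 80 = -70 - 80 = -150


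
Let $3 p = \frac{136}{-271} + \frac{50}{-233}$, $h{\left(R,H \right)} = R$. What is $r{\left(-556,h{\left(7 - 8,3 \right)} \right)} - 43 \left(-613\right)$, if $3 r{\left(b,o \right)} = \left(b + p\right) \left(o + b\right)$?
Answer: $\frac{73669320467}{568287} \approx 1.2963 \cdot 10^{5}$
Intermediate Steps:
$p = - \frac{45238}{189429}$ ($p = \frac{\frac{136}{-271} + \frac{50}{-233}}{3} = \frac{136 \left(- \frac{1}{271}\right) + 50 \left(- \frac{1}{233}\right)}{3} = \frac{- \frac{136}{271} - \frac{50}{233}}{3} = \frac{1}{3} \left(- \frac{45238}{63143}\right) = - \frac{45238}{189429} \approx -0.23881$)
$r{\left(b,o \right)} = \frac{\left(- \frac{45238}{189429} + b\right) \left(b + o\right)}{3}$ ($r{\left(b,o \right)} = \frac{\left(b - \frac{45238}{189429}\right) \left(o + b\right)}{3} = \frac{\left(- \frac{45238}{189429} + b\right) \left(b + o\right)}{3}$)
$r{\left(-556,h{\left(7 - 8,3 \right)} \right)} - 43 \left(-613\right) = \left(\left(- \frac{45238}{568287}\right) \left(-556\right) - \frac{45238 \left(7 - 8\right)}{568287} + \frac{\left(-556\right)^{2}}{3} + \frac{1}{3} \left(-556\right) \left(7 - 8\right)\right) - 43 \left(-613\right) = \left(\frac{25152328}{568287} - \frac{45238 \left(7 - 8\right)}{568287} + \frac{1}{3} \cdot 309136 + \frac{1}{3} \left(-556\right) \left(7 - 8\right)\right) - -26359 = \left(\frac{25152328}{568287} - - \frac{45238}{568287} + \frac{309136}{3} + \frac{1}{3} \left(-556\right) \left(-1\right)\right) + 26359 = \left(\frac{25152328}{568287} + \frac{45238}{568287} + \frac{309136}{3} + \frac{556}{3}\right) + 26359 = \frac{58689843434}{568287} + 26359 = \frac{73669320467}{568287}$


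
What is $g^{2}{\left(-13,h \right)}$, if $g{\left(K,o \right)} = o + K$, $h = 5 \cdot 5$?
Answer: $144$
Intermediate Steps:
$h = 25$
$g{\left(K,o \right)} = K + o$
$g^{2}{\left(-13,h \right)} = \left(-13 + 25\right)^{2} = 12^{2} = 144$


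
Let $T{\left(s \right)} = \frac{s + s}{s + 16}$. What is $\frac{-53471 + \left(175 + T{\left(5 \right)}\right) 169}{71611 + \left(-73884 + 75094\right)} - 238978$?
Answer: $- \frac{365455455824}{1529241} \approx -2.3898 \cdot 10^{5}$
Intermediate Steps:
$T{\left(s \right)} = \frac{2 s}{16 + s}$
$\frac{-53471 + \left(175 + T{\left(5 \right)}\right) 169}{71611 + \left(-73884 + 75094\right)} - 238978 = \frac{-53471 + \left(175 + 2 \cdot 5 \frac{1}{16 + 5}\right) 169}{71611 + \left(-73884 + 75094\right)} - 238978 = \frac{-53471 + \left(175 + 2 \cdot 5 \cdot \frac{1}{21}\right) 169}{71611 + 1210} - 238978 = \frac{-53471 + \left(175 + 2 \cdot 5 \cdot \frac{1}{21}\right) 169}{72821} - 238978 = \left(-53471 + \left(175 + \frac{10}{21}\right) 169\right) \frac{1}{72821} - 238978 = \left(-53471 + \frac{3685}{21} \cdot 169\right) \frac{1}{72821} - 238978 = \left(-53471 + \frac{622765}{21}\right) \frac{1}{72821} - 238978 = \left(- \frac{500126}{21}\right) \frac{1}{72821} - 238978 = - \frac{500126}{1529241} - 238978 = - \frac{365455455824}{1529241}$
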